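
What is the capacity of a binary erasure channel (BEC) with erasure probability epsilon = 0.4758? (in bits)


C = 1 - epsilon = 1 - 0.4758 = 0.5242

0.5242 bits


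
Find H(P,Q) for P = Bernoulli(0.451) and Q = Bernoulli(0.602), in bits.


H(P,Q) = -p*log2(q) - (1-p)*log2(1-q). -0.451*log2(0.602) = 0.330206; -0.549*log2(0.398) = 0.729709. H(P,Q) = 0.330206 + 0.729709 = 1.0599

1.0599 bits


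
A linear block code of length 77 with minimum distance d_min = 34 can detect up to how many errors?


Detection capability = d_min - 1 = 34 - 1 = 33

33 errors


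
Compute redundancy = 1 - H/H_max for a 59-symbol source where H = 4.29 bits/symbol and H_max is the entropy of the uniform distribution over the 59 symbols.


H_max = log2(K) = log2(59) = 5.8826 bits/symbol. Redundancy = 1 - H/H_max = 1 - 4.29/5.8826 = 1 - 0.7293 = 0.2707

0.2707


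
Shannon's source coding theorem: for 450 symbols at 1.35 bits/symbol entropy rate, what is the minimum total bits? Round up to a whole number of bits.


Minimum bits >= n * H = 450 * 1.35 = 607.5, rounded up to a whole number of bits = 608

608 bits


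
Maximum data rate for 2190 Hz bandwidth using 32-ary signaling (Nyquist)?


Rate = 2 * B * log2(M) = 2 * 2190 * 5.0 = 21900.0

21900.0 bps


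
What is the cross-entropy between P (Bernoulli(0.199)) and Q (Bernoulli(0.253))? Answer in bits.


H(P,Q) = -p*log2(q) - (1-p)*log2(1-q). -0.199*log2(0.253) = 0.394575; -0.801*log2(0.747) = 0.337077. H(P,Q) = 0.394575 + 0.337077 = 0.7317

0.7317 bits


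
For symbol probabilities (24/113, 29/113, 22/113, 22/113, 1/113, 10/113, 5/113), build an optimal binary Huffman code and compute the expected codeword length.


Huffman construction (repeatedly merge the two least-probable nodes; each merge adds 1 bit to every symbol beneath it): 1/113 + 5/113 = 6/113; 6/113 + 10/113 = 16/113; 16/113 + 22/113 = 38/113; 22/113 + 24/113 = 46/113; 29/113 + 38/113 = 67/113; 46/113 + 67/113 = 1. Resulting codeword lengths (in the order the probabilities were given): (2, 2, 3, 2, 5, 4, 5). L_avg = sum(p_i * l_i) = 24/113*2 + 29/113*2 + 22/113*3 + 22/113*2 + 1/113*5 + 10/113*4 + 5/113*5 = 286/113 = 2.531

2.531 bits


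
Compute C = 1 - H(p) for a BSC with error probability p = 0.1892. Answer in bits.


H(p) = -p*log2(p) - (1-p)*log2(1-p) = -0.1892*log2(0.1892) - 0.8108*log2(0.8108) = 0.454461 + 0.245333 = 0.6998. C = 1 - H(p) = 1 - 0.6998 = 0.3002

0.3002 bits


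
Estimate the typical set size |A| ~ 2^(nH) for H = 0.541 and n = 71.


log2|A_typical| = nH = 71 * 0.541 = 38.411, so |A_typical| ~ 2^38.411 = 3.655e+11

3.655e+11


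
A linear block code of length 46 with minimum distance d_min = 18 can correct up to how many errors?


Correction capability = floor((d-1)/2) = floor((18-1)/2) = 8

8 errors


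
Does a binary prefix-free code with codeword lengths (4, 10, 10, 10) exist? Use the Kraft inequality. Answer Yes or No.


Kraft sum = sum(2^(-l_i)) = 0.0654, need <= 1. Result: satisfied (a binary prefix-free code with these lengths exists)

Yes


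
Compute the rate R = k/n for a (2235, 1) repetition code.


Rate = k/n = 1/2235

1/2235


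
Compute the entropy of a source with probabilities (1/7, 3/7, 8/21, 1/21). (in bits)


H = -sum(p_i * log2(p_i)). Terms: -(1/7)*log2(1/7) = 0.401051; -(3/7)*log2(3/7) = 0.523882; -(8/21)*log2(8/21) = 0.530407; -(1/21)*log2(1/21) = 0.209158. H = 0.401051 + 0.523882 + 0.530407 + 0.209158 = 1.6645

1.6645 bits


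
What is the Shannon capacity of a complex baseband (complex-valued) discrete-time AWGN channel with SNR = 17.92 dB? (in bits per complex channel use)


SNR_linear = 10^(17.92/10) = 61.9441; C = log2(1 + SNR_linear) = log2(1 + 61.9441) = 5.976

5.976 bits/channel use


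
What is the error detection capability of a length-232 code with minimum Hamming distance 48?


Detection capability = d_min - 1 = 48 - 1 = 47

47 errors


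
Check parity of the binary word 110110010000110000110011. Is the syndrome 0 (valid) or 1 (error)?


Syndrome = XOR of all bits = 1 XOR 1 XOR 0 XOR 1 XOR 1 XOR 0 XOR 0 XOR 1 XOR 0 XOR 0 XOR 0 XOR 0 XOR 1 XOR 1 XOR 0 XOR 0 XOR 0 XOR 0 XOR 1 XOR 1 XOR 0 XOR 0 XOR 1 XOR 1 = 1

1


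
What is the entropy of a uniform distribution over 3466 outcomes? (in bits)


H = log2(n) = log2(3466) = 11.7591

11.7591 bits


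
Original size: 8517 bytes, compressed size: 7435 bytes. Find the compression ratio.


Ratio = original / compressed = 8517 / 7435 = 1.1455

1.1455


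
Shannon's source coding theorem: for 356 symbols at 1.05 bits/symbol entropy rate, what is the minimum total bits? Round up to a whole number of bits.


Minimum bits >= n * H = 356 * 1.05 = 373.8, rounded up to a whole number of bits = 374

374 bits


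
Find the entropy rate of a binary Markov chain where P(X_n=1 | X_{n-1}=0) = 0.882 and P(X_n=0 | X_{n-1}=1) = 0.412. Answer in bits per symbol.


Stationary distribution: pi_0 = p10/(p01+p10) = 0.3184, pi_1 = 0.6816. Entropy rate H' = pi_0*H(p01) + pi_1*H(p10) = 0.3184*0.5236 + 0.6816*0.9775 = 0.833

0.833 bits/symbol


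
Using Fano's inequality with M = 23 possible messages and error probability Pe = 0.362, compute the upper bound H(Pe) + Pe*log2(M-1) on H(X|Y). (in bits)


H(Pe) = -Pe*log2(Pe) - (1-Pe)*log2(1-Pe) = -0.362*log2(0.362) - 0.638*log2(0.638) = 0.530670 + 0.413661 = 0.9443. Pe*log2(M-1) = 0.362*log2(22) = 1.614314. Bound = H(Pe) + Pe*log2(M-1) = 0.530670 + 0.413661 + 1.614314 = 2.5586

2.5586 bits


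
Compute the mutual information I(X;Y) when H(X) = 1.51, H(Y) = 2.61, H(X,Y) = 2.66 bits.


I(X;Y) = H(X) + H(Y) - H(X,Y) = 1.51 + 2.61 - 2.66 = 1.46

1.46 bits


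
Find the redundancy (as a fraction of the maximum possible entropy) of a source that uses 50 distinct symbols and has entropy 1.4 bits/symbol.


H_max = log2(K) = log2(50) = 5.6439 bits/symbol. Redundancy = 1 - H/H_max = 1 - 1.4/5.6439 = 1 - 0.2481 = 0.7519

0.7519


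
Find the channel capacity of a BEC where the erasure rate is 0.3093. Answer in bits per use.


C = 1 - epsilon = 1 - 0.3093 = 0.6907

0.6907 bits


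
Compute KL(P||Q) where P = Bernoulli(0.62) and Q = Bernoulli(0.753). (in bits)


KL = p*log2(p/q) + (1-p)*log2((1-p)/(1-q)) = 0.62*log2(0.62/0.753) + 0.38*log2(0.38/0.247) = 0.0623

0.0623 bits


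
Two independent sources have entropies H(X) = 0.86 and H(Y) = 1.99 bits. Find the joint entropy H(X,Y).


For independent variables, H(X,Y) = H(X) + H(Y) = 0.86 + 1.99 = 2.85

2.85 bits


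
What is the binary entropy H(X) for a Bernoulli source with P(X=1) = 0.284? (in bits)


H = -p*log2(p) - (1-p)*log2(1-p). -0.284*log2(0.284) = 0.515755; -0.716*log2(0.716) = 0.345089. H = 0.515755 + 0.345089 = 0.8608

0.8608 bits


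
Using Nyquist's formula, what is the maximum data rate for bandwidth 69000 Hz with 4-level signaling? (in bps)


Rate = 2 * B * log2(M) = 2 * 69000 * 2.0 = 276000.0

276000.0 bps


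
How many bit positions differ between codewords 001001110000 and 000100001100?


Count differing positions: . . ^ ^ . ^ ^ ^ ^ ^ . . = 7 differences

7


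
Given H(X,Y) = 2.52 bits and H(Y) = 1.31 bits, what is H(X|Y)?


H(X|Y) = H(X,Y) - H(Y) = 2.52 - 1.31 = 1.21

1.21 bits


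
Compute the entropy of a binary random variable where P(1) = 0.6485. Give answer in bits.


H = -p*log2(p) - (1-p)*log2(1-p). -0.6485*log2(0.6485) = 0.405197; -0.3515*log2(0.3515) = 0.530204. H = 0.405197 + 0.530204 = 0.9354

0.9354 bits


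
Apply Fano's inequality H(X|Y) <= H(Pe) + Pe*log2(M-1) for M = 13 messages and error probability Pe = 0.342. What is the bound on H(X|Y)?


H(Pe) = -Pe*log2(Pe) - (1-Pe)*log2(1-Pe) = -0.342*log2(0.342) - 0.658*log2(0.658) = 0.529393 + 0.397327 = 0.9267. Pe*log2(M-1) = 0.342*log2(12) = 1.226057. Bound = H(Pe) + Pe*log2(M-1) = 0.529393 + 0.397327 + 1.226057 = 2.1528

2.1528 bits


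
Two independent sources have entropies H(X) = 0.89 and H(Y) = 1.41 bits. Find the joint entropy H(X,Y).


For independent variables, H(X,Y) = H(X) + H(Y) = 0.89 + 1.41 = 2.3

2.3 bits


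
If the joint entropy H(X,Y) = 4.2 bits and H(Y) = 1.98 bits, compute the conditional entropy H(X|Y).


H(X|Y) = H(X,Y) - H(Y) = 4.2 - 1.98 = 2.22

2.22 bits


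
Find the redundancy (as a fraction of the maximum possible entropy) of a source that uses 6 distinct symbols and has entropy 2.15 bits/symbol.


H_max = log2(K) = log2(6) = 2.585 bits/symbol. Redundancy = 1 - H/H_max = 1 - 2.15/2.585 = 1 - 0.8317 = 0.1683

0.1683


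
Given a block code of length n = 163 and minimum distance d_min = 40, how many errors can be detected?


Detection capability = d_min - 1 = 40 - 1 = 39

39 errors


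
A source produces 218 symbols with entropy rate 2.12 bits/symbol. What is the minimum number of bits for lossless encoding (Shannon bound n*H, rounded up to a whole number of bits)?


Minimum bits >= n * H = 218 * 2.12 = 462.16, rounded up to a whole number of bits = 463

463 bits


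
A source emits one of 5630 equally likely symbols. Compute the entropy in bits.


H = log2(n) = log2(5630) = 12.4589

12.4589 bits


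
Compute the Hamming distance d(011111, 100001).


Count differing positions: ^ ^ ^ ^ ^ . = 5 differences

5


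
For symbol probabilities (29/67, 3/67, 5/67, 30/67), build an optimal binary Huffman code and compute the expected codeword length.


Huffman construction (repeatedly merge the two least-probable nodes; each merge adds 1 bit to every symbol beneath it): 3/67 + 5/67 = 8/67; 8/67 + 29/67 = 37/67; 30/67 + 37/67 = 1. Resulting codeword lengths (in the order the probabilities were given): (2, 3, 3, 1). L_avg = sum(p_i * l_i) = 29/67*2 + 3/67*3 + 5/67*3 + 30/67*1 = 112/67 = 1.6716

1.6716 bits


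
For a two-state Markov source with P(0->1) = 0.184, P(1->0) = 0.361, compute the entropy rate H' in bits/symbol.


Stationary distribution: pi_0 = p10/(p01+p10) = 0.6624, pi_1 = 0.3376. Entropy rate H' = pi_0*H(p01) + pi_1*H(p10) = 0.6624*0.6887 + 0.3376*0.9435 = 0.7748

0.7748 bits/symbol


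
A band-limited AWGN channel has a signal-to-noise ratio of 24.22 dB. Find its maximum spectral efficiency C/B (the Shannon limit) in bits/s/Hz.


SNR_linear = 10^(24.22/10) = 264.2409; C/B = log2(1 + SNR_linear) = log2(1 + 264.2409) = 8.0512

8.0512 bits/s/Hz


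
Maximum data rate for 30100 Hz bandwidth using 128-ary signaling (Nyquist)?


Rate = 2 * B * log2(M) = 2 * 30100 * 7.0 = 421400.0

421400.0 bps


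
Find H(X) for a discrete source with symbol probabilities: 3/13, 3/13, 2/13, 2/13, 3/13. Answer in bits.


H = -sum(p_i * log2(p_i)). Terms: -(3/13)*log2(3/13) = 0.488187; -(3/13)*log2(3/13) = 0.488187; -(2/13)*log2(2/13) = 0.415452; -(2/13)*log2(2/13) = 0.415452; -(3/13)*log2(3/13) = 0.488187. H = 0.488187 + 0.488187 + 0.415452 + 0.415452 + 0.488187 = 2.2955

2.2955 bits


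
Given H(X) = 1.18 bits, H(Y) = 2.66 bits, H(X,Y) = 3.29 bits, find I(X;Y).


I(X;Y) = H(X) + H(Y) - H(X,Y) = 1.18 + 2.66 - 3.29 = 0.55

0.55 bits


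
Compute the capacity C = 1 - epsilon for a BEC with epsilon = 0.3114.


C = 1 - epsilon = 1 - 0.3114 = 0.6886

0.6886 bits


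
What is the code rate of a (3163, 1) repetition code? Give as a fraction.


Rate = k/n = 1/3163

1/3163


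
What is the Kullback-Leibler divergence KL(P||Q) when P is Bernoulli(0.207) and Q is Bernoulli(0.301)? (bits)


KL = p*log2(p/q) + (1-p)*log2((1-p)/(1-q)) = 0.207*log2(0.207/0.301) + 0.793*log2(0.793/0.699) = 0.0325

0.0325 bits


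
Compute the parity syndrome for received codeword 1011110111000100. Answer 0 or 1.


Syndrome = XOR of all bits = 1 XOR 0 XOR 1 XOR 1 XOR 1 XOR 1 XOR 0 XOR 1 XOR 1 XOR 1 XOR 0 XOR 0 XOR 0 XOR 1 XOR 0 XOR 0 = 1

1


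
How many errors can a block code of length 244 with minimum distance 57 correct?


Correction capability = floor((d-1)/2) = floor((57-1)/2) = 28

28 errors


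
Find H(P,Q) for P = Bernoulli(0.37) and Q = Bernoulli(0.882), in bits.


H(P,Q) = -p*log2(q) - (1-p)*log2(1-q). -0.37*log2(0.882) = 0.067025; -0.63*log2(0.118) = 1.942379. H(P,Q) = 0.067025 + 1.942379 = 2.0094

2.0094 bits


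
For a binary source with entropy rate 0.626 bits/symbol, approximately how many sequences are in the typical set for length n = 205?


log2|A_typical| = nH = 205 * 0.626 = 128.33, so |A_typical| ~ 2^128.33 = 4.277e+38

4.277e+38


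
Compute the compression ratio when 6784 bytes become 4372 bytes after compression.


Ratio = original / compressed = 6784 / 4372 = 1.5517

1.5517


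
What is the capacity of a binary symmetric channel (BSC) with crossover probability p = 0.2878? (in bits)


H(p) = -p*log2(p) - (1-p)*log2(1-p) = -0.2878*log2(0.2878) - 0.7122*log2(0.7122) = 0.517137 + 0.348726 = 0.8659. C = 1 - H(p) = 1 - 0.8659 = 0.1341

0.1341 bits


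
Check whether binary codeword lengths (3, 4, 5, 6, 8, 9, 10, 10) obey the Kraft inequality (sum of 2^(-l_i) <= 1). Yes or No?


Kraft sum = sum(2^(-l_i)) = 0.2422, need <= 1. Result: satisfied (a binary prefix-free code with these lengths exists)

Yes


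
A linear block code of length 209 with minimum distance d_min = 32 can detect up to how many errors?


Detection capability = d_min - 1 = 32 - 1 = 31

31 errors


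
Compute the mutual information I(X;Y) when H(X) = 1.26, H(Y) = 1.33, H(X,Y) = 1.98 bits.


I(X;Y) = H(X) + H(Y) - H(X,Y) = 1.26 + 1.33 - 1.98 = 0.61

0.61 bits


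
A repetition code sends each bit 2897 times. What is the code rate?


Rate = k/n = 1/2897

1/2897


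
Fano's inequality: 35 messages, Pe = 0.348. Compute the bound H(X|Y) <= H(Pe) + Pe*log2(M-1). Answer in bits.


H(Pe) = -Pe*log2(Pe) - (1-Pe)*log2(1-Pe) = -0.348*log2(0.348) - 0.652*log2(0.652) = 0.529949 + 0.402321 = 0.9323. Pe*log2(M-1) = 0.348*log2(34) = 1.770437. Bound = H(Pe) + Pe*log2(M-1) = 0.529949 + 0.402321 + 1.770437 = 2.7027

2.7027 bits


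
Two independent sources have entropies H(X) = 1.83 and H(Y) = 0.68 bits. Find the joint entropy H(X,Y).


For independent variables, H(X,Y) = H(X) + H(Y) = 1.83 + 0.68 = 2.51

2.51 bits


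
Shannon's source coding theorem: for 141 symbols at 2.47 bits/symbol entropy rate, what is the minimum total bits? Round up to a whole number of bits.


Minimum bits >= n * H = 141 * 2.47 = 348.27, rounded up to a whole number of bits = 349

349 bits


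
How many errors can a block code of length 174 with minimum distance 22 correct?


Correction capability = floor((d-1)/2) = floor((22-1)/2) = 10

10 errors


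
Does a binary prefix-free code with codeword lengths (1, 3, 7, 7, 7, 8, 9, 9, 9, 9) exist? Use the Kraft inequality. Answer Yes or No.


Kraft sum = sum(2^(-l_i)) = 0.6602, need <= 1. Result: satisfied (a binary prefix-free code with these lengths exists)

Yes


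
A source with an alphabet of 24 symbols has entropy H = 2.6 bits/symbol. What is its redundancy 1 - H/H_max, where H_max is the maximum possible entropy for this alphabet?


H_max = log2(K) = log2(24) = 4.585 bits/symbol. Redundancy = 1 - H/H_max = 1 - 2.6/4.585 = 1 - 0.5671 = 0.4329

0.4329


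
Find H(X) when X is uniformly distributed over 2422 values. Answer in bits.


H = log2(n) = log2(2422) = 11.242

11.242 bits


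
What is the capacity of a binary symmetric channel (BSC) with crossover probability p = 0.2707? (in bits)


H(p) = -p*log2(p) - (1-p)*log2(1-p) = -0.2707*log2(0.2707) - 0.7293*log2(0.7293) = 0.510333 + 0.332135 = 0.8425. C = 1 - H(p) = 1 - 0.8425 = 0.1575

0.1575 bits


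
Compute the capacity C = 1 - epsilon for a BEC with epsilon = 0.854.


C = 1 - epsilon = 1 - 0.854 = 0.146

0.146 bits


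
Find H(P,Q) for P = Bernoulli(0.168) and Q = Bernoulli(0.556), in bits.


H(P,Q) = -p*log2(q) - (1-p)*log2(1-q). -0.168*log2(0.556) = 0.142270; -0.832*log2(0.444) = 0.974579. H(P,Q) = 0.142270 + 0.974579 = 1.1168

1.1168 bits


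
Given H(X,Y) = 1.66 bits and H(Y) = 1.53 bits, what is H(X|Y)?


H(X|Y) = H(X,Y) - H(Y) = 1.66 - 1.53 = 0.13

0.13 bits


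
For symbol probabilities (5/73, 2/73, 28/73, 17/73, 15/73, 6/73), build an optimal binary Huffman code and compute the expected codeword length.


Huffman construction (repeatedly merge the two least-probable nodes; each merge adds 1 bit to every symbol beneath it): 2/73 + 5/73 = 7/73; 6/73 + 7/73 = 13/73; 13/73 + 15/73 = 28/73; 17/73 + 28/73 = 45/73; 28/73 + 45/73 = 1. Resulting codeword lengths (in the order the probabilities were given): (4, 4, 2, 2, 2, 3). L_avg = sum(p_i * l_i) = 5/73*4 + 2/73*4 + 28/73*2 + 17/73*2 + 15/73*2 + 6/73*3 = 166/73 = 2.274

2.274 bits


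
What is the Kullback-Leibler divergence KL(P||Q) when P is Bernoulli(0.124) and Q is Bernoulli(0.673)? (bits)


KL = p*log2(p/q) + (1-p)*log2((1-p)/(1-q)) = 0.124*log2(0.124/0.673) + 0.876*log2(0.876/0.327) = 0.9428

0.9428 bits


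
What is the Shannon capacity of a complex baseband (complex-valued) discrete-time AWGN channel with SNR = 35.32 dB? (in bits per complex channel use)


SNR_linear = 10^(35.32/10) = 3404.0819; C = log2(1 + SNR_linear) = log2(1 + 3404.0819) = 11.7335

11.7335 bits/channel use


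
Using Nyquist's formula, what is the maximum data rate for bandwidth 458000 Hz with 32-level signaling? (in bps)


Rate = 2 * B * log2(M) = 2 * 458000 * 5.0 = 4580000.0

4580000.0 bps


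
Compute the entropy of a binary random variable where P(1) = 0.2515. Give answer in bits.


H = -p*log2(p) - (1-p)*log2(1-p). -0.2515*log2(0.2515) = 0.500829; -0.7485*log2(0.7485) = 0.312817. H = 0.500829 + 0.312817 = 0.8136

0.8136 bits


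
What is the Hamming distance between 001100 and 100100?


Count differing positions: ^ . ^ . . . = 2 differences

2


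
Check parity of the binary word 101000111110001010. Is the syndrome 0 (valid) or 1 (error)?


Syndrome = XOR of all bits = 1 XOR 0 XOR 1 XOR 0 XOR 0 XOR 0 XOR 1 XOR 1 XOR 1 XOR 1 XOR 1 XOR 0 XOR 0 XOR 0 XOR 1 XOR 0 XOR 1 XOR 0 = 1

1


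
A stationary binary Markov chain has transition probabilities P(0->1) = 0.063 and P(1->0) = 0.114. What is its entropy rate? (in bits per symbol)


Stationary distribution: pi_0 = p10/(p01+p10) = 0.6441, pi_1 = 0.3559. Entropy rate H' = pi_0*H(p01) + pi_1*H(p10) = 0.6441*0.3392 + 0.3559*0.5119 = 0.4007

0.4007 bits/symbol


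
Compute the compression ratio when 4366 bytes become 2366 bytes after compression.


Ratio = original / compressed = 4366 / 2366 = 1.8453

1.8453


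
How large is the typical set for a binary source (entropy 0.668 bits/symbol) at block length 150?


log2|A_typical| = nH = 150 * 0.668 = 100.2, so |A_typical| ~ 2^100.2 = 1.456e+30

1.456e+30


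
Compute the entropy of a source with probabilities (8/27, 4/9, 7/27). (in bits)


H = -sum(p_i * log2(p_i)). Terms: -(8/27)*log2(8/27) = 0.519967; -(4/9)*log2(4/9) = 0.519967; -(7/27)*log2(7/27) = 0.504916. H = 0.519967 + 0.519967 + 0.504916 = 1.5448

1.5448 bits


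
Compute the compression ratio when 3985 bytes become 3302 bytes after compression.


Ratio = original / compressed = 3985 / 3302 = 1.2068

1.2068


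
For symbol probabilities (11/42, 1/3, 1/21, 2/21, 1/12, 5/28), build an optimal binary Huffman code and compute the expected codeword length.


Huffman construction (repeatedly merge the two least-probable nodes; each merge adds 1 bit to every symbol beneath it): 1/21 + 1/12 = 11/84; 2/21 + 11/84 = 19/84; 5/28 + 19/84 = 17/42; 11/42 + 1/3 = 25/42; 17/42 + 25/42 = 1. Resulting codeword lengths (in the order the probabilities were given): (2, 2, 4, 3, 4, 2). L_avg = sum(p_i * l_i) = 11/42*2 + 1/3*2 + 1/21*4 + 2/21*3 + 1/12*4 + 5/28*2 = 33/14 = 2.3571

2.3571 bits


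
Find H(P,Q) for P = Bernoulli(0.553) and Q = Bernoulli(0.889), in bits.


H(P,Q) = -p*log2(q) - (1-p)*log2(1-q). -0.553*log2(0.889) = 0.093869; -0.447*log2(0.111) = 1.417602. H(P,Q) = 0.093869 + 1.417602 = 1.5115

1.5115 bits


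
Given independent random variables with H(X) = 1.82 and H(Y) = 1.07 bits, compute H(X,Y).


For independent variables, H(X,Y) = H(X) + H(Y) = 1.82 + 1.07 = 2.89

2.89 bits


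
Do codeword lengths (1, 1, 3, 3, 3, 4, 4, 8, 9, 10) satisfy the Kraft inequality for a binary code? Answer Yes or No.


Kraft sum = sum(2^(-l_i)) = 1.5068, need <= 1. Result: violated (a binary prefix-free code with these lengths cannot exist)

No


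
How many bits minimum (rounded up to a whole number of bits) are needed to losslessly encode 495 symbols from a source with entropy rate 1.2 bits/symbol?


Minimum bits >= n * H = 495 * 1.2 = 594.0, rounded up to a whole number of bits = 594

594 bits


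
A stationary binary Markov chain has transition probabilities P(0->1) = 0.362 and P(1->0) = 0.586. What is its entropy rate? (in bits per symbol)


Stationary distribution: pi_0 = p10/(p01+p10) = 0.6181, pi_1 = 0.3819. Entropy rate H' = pi_0*H(p01) + pi_1*H(p10) = 0.6181*0.9443 + 0.3819*0.9786 = 0.9574

0.9574 bits/symbol


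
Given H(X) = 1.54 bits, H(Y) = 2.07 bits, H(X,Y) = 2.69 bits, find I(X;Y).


I(X;Y) = H(X) + H(Y) - H(X,Y) = 1.54 + 2.07 - 2.69 = 0.92

0.92 bits


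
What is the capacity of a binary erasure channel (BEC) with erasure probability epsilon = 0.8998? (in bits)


C = 1 - epsilon = 1 - 0.8998 = 0.1002

0.1002 bits


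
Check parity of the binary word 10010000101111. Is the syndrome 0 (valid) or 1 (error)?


Syndrome = XOR of all bits = 1 XOR 0 XOR 0 XOR 1 XOR 0 XOR 0 XOR 0 XOR 0 XOR 1 XOR 0 XOR 1 XOR 1 XOR 1 XOR 1 = 1

1


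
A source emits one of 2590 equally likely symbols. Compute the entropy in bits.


H = log2(n) = log2(2590) = 11.3387

11.3387 bits


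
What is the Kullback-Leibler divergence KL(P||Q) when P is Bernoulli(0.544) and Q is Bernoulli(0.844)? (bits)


KL = p*log2(p/q) + (1-p)*log2((1-p)/(1-q)) = 0.544*log2(0.544/0.844) + 0.456*log2(0.456/0.156) = 0.361

0.361 bits


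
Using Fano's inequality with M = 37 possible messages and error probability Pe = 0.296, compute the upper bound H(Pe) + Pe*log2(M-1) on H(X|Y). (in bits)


H(Pe) = -Pe*log2(Pe) - (1-Pe)*log2(1-Pe) = -0.296*log2(0.296) - 0.704*log2(0.704) = 0.519874 + 0.356472 = 0.8763. Pe*log2(M-1) = 0.296*log2(36) = 1.530298. Bound = H(Pe) + Pe*log2(M-1) = 0.519874 + 0.356472 + 1.530298 = 2.4066

2.4066 bits


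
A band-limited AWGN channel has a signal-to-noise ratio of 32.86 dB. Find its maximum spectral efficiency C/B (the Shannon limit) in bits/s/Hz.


SNR_linear = 10^(32.86/10) = 1931.9683; C/B = log2(1 + SNR_linear) = log2(1 + 1931.9683) = 10.9166

10.9166 bits/s/Hz


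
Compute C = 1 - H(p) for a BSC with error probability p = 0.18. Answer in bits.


H(p) = -p*log2(p) - (1-p)*log2(1-p) = -0.18*log2(0.18) - 0.82*log2(0.82) = 0.445308 + 0.234769 = 0.6801. C = 1 - H(p) = 1 - 0.6801 = 0.3199

0.3199 bits


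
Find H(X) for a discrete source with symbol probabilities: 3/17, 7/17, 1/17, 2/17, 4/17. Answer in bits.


H = -sum(p_i * log2(p_i)). Terms: -(3/17)*log2(3/17) = 0.441618; -(7/17)*log2(7/17) = 0.527103; -(1/17)*log2(1/17) = 0.240439; -(2/17)*log2(2/17) = 0.363231; -(4/17)*log2(4/17) = 0.491168. H = 0.441618 + 0.527103 + 0.240439 + 0.363231 + 0.491168 = 2.0636

2.0636 bits


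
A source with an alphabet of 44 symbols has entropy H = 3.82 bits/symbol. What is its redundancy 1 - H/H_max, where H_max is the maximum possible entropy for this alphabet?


H_max = log2(K) = log2(44) = 5.4594 bits/symbol. Redundancy = 1 - H/H_max = 1 - 3.82/5.4594 = 1 - 0.6997 = 0.3003

0.3003


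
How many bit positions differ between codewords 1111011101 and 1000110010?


Count differing positions: . ^ ^ ^ ^ . ^ ^ ^ ^ = 8 differences

8


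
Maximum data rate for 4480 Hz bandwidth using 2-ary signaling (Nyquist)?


Rate = 2 * B * log2(M) = 2 * 4480 * 1.0 = 8960.0

8960.0 bps


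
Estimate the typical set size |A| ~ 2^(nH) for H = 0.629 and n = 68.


log2|A_typical| = nH = 68 * 0.629 = 42.772, so |A_typical| ~ 2^42.772 = 7.510e+12

7.510e+12


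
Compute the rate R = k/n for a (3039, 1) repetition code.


Rate = k/n = 1/3039

1/3039


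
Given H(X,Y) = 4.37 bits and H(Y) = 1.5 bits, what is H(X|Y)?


H(X|Y) = H(X,Y) - H(Y) = 4.37 - 1.5 = 2.87

2.87 bits


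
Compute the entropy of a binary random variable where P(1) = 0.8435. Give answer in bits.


H = -p*log2(p) - (1-p)*log2(1-p). -0.8435*log2(0.8435) = 0.207113; -0.1565*log2(0.1565) = 0.418757. H = 0.207113 + 0.418757 = 0.6259

0.6259 bits


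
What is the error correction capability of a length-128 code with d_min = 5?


Correction capability = floor((d-1)/2) = floor((5-1)/2) = 2

2 errors


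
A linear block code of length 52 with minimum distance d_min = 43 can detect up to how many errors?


Detection capability = d_min - 1 = 43 - 1 = 42

42 errors


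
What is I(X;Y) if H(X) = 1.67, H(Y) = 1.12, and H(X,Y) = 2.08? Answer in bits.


I(X;Y) = H(X) + H(Y) - H(X,Y) = 1.67 + 1.12 - 2.08 = 0.71

0.71 bits


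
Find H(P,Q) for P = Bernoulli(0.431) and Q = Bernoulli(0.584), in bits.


H(P,Q) = -p*log2(q) - (1-p)*log2(1-q). -0.431*log2(0.584) = 0.334439; -0.569*log2(0.416) = 0.719981. H(P,Q) = 0.334439 + 0.719981 = 1.0544

1.0544 bits


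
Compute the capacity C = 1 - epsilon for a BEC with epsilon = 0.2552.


C = 1 - epsilon = 1 - 0.2552 = 0.7448

0.7448 bits


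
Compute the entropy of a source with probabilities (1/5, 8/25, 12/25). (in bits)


H = -sum(p_i * log2(p_i)). Terms: -(1/5)*log2(1/5) = 0.464386; -(8/25)*log2(8/25) = 0.526034; -(12/25)*log2(12/25) = 0.508269. H = 0.464386 + 0.526034 + 0.508269 = 1.4987

1.4987 bits


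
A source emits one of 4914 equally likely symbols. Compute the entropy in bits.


H = log2(n) = log2(4914) = 12.2627

12.2627 bits


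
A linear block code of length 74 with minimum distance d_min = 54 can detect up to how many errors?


Detection capability = d_min - 1 = 54 - 1 = 53

53 errors


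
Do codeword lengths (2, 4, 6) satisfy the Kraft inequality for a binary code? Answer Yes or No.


Kraft sum = sum(2^(-l_i)) = 0.3281, need <= 1. Result: satisfied (a binary prefix-free code with these lengths exists)

Yes


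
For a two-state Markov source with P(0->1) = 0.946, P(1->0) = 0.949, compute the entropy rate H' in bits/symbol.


Stationary distribution: pi_0 = p10/(p01+p10) = 0.5008, pi_1 = 0.4992. Entropy rate H' = pi_0*H(p01) + pi_1*H(p10) = 0.5008*0.3032 + 0.4992*0.2906 = 0.2969

0.2969 bits/symbol


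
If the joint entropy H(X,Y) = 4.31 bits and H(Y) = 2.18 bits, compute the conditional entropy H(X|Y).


H(X|Y) = H(X,Y) - H(Y) = 4.31 - 2.18 = 2.13

2.13 bits


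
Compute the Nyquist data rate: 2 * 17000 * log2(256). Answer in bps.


Rate = 2 * B * log2(M) = 2 * 17000 * 8.0 = 272000.0

272000.0 bps


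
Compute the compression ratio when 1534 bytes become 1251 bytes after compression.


Ratio = original / compressed = 1534 / 1251 = 1.2262

1.2262


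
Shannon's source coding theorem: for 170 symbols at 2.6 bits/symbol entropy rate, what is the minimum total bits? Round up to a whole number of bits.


Minimum bits >= n * H = 170 * 2.6 = 442.0, rounded up to a whole number of bits = 442

442 bits


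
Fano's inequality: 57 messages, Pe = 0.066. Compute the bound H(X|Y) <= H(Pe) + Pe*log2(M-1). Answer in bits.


H(Pe) = -Pe*log2(Pe) - (1-Pe)*log2(1-Pe) = -0.066*log2(0.066) - 0.934*log2(0.934) = 0.258812 + 0.092004 = 0.3508. Pe*log2(M-1) = 0.066*log2(56) = 0.383285. Bound = H(Pe) + Pe*log2(M-1) = 0.258812 + 0.092004 + 0.383285 = 0.7341

0.7341 bits


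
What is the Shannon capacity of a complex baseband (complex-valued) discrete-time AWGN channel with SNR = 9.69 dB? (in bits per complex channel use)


SNR_linear = 10^(9.69/10) = 9.3111; C = log2(1 + SNR_linear) = log2(1 + 9.3111) = 3.3661

3.3661 bits/channel use


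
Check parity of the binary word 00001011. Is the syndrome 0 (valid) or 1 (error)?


Syndrome = XOR of all bits = 0 XOR 0 XOR 0 XOR 0 XOR 1 XOR 0 XOR 1 XOR 1 = 1

1


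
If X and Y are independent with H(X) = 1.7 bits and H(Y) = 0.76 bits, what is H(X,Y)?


For independent variables, H(X,Y) = H(X) + H(Y) = 1.7 + 0.76 = 2.46

2.46 bits


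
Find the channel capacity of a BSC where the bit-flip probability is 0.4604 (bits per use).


H(p) = -p*log2(p) - (1-p)*log2(1-p) = -0.4604*log2(0.4604) - 0.5396*log2(0.5396) = 0.515206 + 0.480264 = 0.9955. C = 1 - H(p) = 1 - 0.9955 = 0.0045

0.0045 bits


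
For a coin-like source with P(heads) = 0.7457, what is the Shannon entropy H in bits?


H = -p*log2(p) - (1-p)*log2(1-p). -0.7457*log2(0.7457) = 0.315679; -0.2543*log2(0.2543) = 0.502343. H = 0.315679 + 0.502343 = 0.818

0.818 bits


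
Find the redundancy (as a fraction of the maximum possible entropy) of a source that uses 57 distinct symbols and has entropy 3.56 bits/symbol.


H_max = log2(K) = log2(57) = 5.8329 bits/symbol. Redundancy = 1 - H/H_max = 1 - 3.56/5.8329 = 1 - 0.6103 = 0.3897

0.3897


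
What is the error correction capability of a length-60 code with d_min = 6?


Correction capability = floor((d-1)/2) = floor((6-1)/2) = 2

2 errors


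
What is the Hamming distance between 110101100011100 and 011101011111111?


Count differing positions: ^ . ^ . . . ^ ^ ^ ^ . . . ^ ^ = 8 differences

8


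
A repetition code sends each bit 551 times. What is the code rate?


Rate = k/n = 1/551

1/551


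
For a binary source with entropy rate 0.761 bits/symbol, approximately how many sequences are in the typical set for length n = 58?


log2|A_typical| = nH = 58 * 0.761 = 44.138, so |A_typical| ~ 2^44.138 = 1.936e+13

1.936e+13


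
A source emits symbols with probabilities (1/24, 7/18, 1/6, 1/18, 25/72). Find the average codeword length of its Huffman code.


Huffman construction (repeatedly merge the two least-probable nodes; each merge adds 1 bit to every symbol beneath it): 1/24 + 1/18 = 7/72; 7/72 + 1/6 = 19/72; 19/72 + 25/72 = 11/18; 7/18 + 11/18 = 1. Resulting codeword lengths (in the order the probabilities were given): (4, 1, 3, 4, 2). L_avg = sum(p_i * l_i) = 1/24*4 + 7/18*1 + 1/6*3 + 1/18*4 + 25/72*2 = 71/36 = 1.9722

1.9722 bits


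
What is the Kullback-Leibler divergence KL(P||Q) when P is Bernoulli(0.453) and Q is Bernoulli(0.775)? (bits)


KL = p*log2(p/q) + (1-p)*log2((1-p)/(1-q)) = 0.453*log2(0.453/0.775) + 0.547*log2(0.547/0.225) = 0.3501

0.3501 bits


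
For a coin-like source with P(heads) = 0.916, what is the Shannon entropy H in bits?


H = -p*log2(p) - (1-p)*log2(1-p). -0.916*log2(0.916) = 0.115948; -0.084*log2(0.084) = 0.300171. H = 0.115948 + 0.300171 = 0.4161

0.4161 bits


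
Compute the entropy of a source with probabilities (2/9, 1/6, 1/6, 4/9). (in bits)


H = -sum(p_i * log2(p_i)). Terms: -(2/9)*log2(2/9) = 0.482206; -(1/6)*log2(1/6) = 0.430827; -(1/6)*log2(1/6) = 0.430827; -(4/9)*log2(4/9) = 0.519967. H = 0.482206 + 0.430827 + 0.430827 + 0.519967 = 1.8638

1.8638 bits


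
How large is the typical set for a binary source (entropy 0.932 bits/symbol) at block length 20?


log2|A_typical| = nH = 20 * 0.932 = 18.64, so |A_typical| ~ 2^18.64 = 4.085e+05

4.085e+05


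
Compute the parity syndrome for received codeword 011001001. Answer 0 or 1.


Syndrome = XOR of all bits = 0 XOR 1 XOR 1 XOR 0 XOR 0 XOR 1 XOR 0 XOR 0 XOR 1 = 0

0


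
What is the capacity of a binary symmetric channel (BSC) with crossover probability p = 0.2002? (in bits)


H(p) = -p*log2(p) - (1-p)*log2(1-p) = -0.2002*log2(0.2002) - 0.7998*log2(0.7998) = 0.464561 + 0.257767 = 0.7223. C = 1 - H(p) = 1 - 0.7223 = 0.2777

0.2777 bits


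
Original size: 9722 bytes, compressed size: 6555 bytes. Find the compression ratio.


Ratio = original / compressed = 9722 / 6555 = 1.4831

1.4831


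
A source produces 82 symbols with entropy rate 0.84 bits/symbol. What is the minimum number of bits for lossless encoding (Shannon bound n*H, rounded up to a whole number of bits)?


Minimum bits >= n * H = 82 * 0.84 = 68.88, rounded up to a whole number of bits = 69

69 bits


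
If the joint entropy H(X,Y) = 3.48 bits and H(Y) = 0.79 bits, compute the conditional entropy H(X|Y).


H(X|Y) = H(X,Y) - H(Y) = 3.48 - 0.79 = 2.69

2.69 bits


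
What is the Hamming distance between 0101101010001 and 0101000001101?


Count differing positions: . . . . ^ . ^ . ^ ^ ^ . . = 5 differences

5


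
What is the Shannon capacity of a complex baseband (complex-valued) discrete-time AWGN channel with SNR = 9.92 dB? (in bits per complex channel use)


SNR_linear = 10^(9.92/10) = 9.8175; C = log2(1 + SNR_linear) = log2(1 + 9.8175) = 3.4353

3.4353 bits/channel use


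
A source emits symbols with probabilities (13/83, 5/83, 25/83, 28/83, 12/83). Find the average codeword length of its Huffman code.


Huffman construction (repeatedly merge the two least-probable nodes; each merge adds 1 bit to every symbol beneath it): 5/83 + 12/83 = 17/83; 13/83 + 17/83 = 30/83; 25/83 + 28/83 = 53/83; 30/83 + 53/83 = 1. Resulting codeword lengths (in the order the probabilities were given): (2, 3, 2, 2, 3). L_avg = sum(p_i * l_i) = 13/83*2 + 5/83*3 + 25/83*2 + 28/83*2 + 12/83*3 = 183/83 = 2.2048

2.2048 bits


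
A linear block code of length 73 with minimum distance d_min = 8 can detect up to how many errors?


Detection capability = d_min - 1 = 8 - 1 = 7

7 errors


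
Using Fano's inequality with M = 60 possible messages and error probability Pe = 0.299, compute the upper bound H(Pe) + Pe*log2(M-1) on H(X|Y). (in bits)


H(Pe) = -Pe*log2(Pe) - (1-Pe)*log2(1-Pe) = -0.299*log2(0.299) - 0.701*log2(0.701) = 0.520793 + 0.359272 = 0.8801. Pe*log2(M-1) = 0.299*log2(59) = 1.758910. Bound = H(Pe) + Pe*log2(M-1) = 0.520793 + 0.359272 + 1.758910 = 2.639

2.639 bits


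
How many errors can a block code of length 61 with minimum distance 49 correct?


Correction capability = floor((d-1)/2) = floor((49-1)/2) = 24

24 errors


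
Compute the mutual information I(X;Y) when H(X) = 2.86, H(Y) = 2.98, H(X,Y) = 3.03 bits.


I(X;Y) = H(X) + H(Y) - H(X,Y) = 2.86 + 2.98 - 3.03 = 2.81

2.81 bits


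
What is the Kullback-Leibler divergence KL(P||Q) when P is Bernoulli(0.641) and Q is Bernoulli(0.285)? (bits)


KL = p*log2(p/q) + (1-p)*log2((1-p)/(1-q)) = 0.641*log2(0.641/0.285) + 0.359*log2(0.359/0.715) = 0.3927

0.3927 bits


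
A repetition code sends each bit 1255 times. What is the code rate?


Rate = k/n = 1/1255

1/1255


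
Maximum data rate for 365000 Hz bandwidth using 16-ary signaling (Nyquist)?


Rate = 2 * B * log2(M) = 2 * 365000 * 4.0 = 2920000.0

2920000.0 bps


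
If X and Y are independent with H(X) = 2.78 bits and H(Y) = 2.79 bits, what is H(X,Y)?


For independent variables, H(X,Y) = H(X) + H(Y) = 2.78 + 2.79 = 5.57

5.57 bits


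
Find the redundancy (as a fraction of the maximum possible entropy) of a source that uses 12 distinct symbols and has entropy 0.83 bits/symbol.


H_max = log2(K) = log2(12) = 3.585 bits/symbol. Redundancy = 1 - H/H_max = 1 - 0.83/3.585 = 1 - 0.2315 = 0.7685

0.7685


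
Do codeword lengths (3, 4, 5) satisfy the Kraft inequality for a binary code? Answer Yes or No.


Kraft sum = sum(2^(-l_i)) = 0.2188, need <= 1. Result: satisfied (a binary prefix-free code with these lengths exists)

Yes


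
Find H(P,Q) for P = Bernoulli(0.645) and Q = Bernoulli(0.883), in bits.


H(P,Q) = -p*log2(q) - (1-p)*log2(1-q). -0.645*log2(0.883) = 0.115787; -0.355*log2(0.117) = 1.098874. H(P,Q) = 0.115787 + 1.098874 = 1.2147

1.2147 bits


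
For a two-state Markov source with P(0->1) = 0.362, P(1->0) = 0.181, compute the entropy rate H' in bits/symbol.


Stationary distribution: pi_0 = p10/(p01+p10) = 0.3333, pi_1 = 0.6667. Entropy rate H' = pi_0*H(p01) + pi_1*H(p10) = 0.3333*0.9443 + 0.6667*0.6823 = 0.7696

0.7696 bits/symbol


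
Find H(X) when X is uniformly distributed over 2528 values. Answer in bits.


H = log2(n) = log2(2528) = 11.3038

11.3038 bits


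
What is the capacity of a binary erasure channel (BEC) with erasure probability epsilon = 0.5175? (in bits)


C = 1 - epsilon = 1 - 0.5175 = 0.4825

0.4825 bits


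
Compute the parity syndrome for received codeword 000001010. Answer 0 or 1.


Syndrome = XOR of all bits = 0 XOR 0 XOR 0 XOR 0 XOR 0 XOR 1 XOR 0 XOR 1 XOR 0 = 0

0


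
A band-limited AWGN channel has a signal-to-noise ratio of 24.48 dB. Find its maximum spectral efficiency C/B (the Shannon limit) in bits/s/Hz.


SNR_linear = 10^(24.48/10) = 280.5434; C/B = log2(1 + SNR_linear) = log2(1 + 280.5434) = 8.1372

8.1372 bits/s/Hz


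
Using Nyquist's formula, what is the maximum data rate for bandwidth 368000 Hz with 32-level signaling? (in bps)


Rate = 2 * B * log2(M) = 2 * 368000 * 5.0 = 3680000.0

3680000.0 bps


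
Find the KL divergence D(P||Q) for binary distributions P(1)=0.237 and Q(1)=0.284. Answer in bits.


KL = p*log2(p/q) + (1-p)*log2((1-p)/(1-q)) = 0.237*log2(0.237/0.284) + 0.763*log2(0.763/0.716) = 0.0081

0.0081 bits


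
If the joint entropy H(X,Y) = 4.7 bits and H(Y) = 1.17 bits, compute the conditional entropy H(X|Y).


H(X|Y) = H(X,Y) - H(Y) = 4.7 - 1.17 = 3.53

3.53 bits


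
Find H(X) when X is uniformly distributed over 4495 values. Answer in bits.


H = log2(n) = log2(4495) = 12.1341

12.1341 bits


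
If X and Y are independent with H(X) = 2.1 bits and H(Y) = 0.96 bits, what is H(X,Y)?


For independent variables, H(X,Y) = H(X) + H(Y) = 2.1 + 0.96 = 3.06

3.06 bits


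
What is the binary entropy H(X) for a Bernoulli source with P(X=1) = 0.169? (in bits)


H = -p*log2(p) - (1-p)*log2(1-p). -0.169*log2(0.169) = 0.433469; -0.831*log2(0.831) = 0.221943. H = 0.433469 + 0.221943 = 0.6554

0.6554 bits


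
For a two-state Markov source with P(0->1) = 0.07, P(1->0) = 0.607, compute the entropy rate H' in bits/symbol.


Stationary distribution: pi_0 = p10/(p01+p10) = 0.8966, pi_1 = 0.1034. Entropy rate H' = pi_0*H(p01) + pi_1*H(p10) = 0.8966*0.3659 + 0.1034*0.9667 = 0.428

0.428 bits/symbol


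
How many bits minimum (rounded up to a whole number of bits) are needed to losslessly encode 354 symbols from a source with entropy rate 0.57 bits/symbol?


Minimum bits >= n * H = 354 * 0.57 = 201.78, rounded up to a whole number of bits = 202

202 bits


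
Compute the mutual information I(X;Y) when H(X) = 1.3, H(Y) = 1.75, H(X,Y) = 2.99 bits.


I(X;Y) = H(X) + H(Y) - H(X,Y) = 1.3 + 1.75 - 2.99 = 0.06

0.06 bits


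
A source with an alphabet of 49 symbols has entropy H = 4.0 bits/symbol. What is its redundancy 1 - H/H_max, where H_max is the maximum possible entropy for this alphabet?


H_max = log2(K) = log2(49) = 5.6147 bits/symbol. Redundancy = 1 - H/H_max = 1 - 4.0/5.6147 = 1 - 0.7124 = 0.2876

0.2876


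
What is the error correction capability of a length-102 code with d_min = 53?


Correction capability = floor((d-1)/2) = floor((53-1)/2) = 26

26 errors


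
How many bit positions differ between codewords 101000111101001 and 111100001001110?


Count differing positions: . ^ . ^ . . ^ ^ . ^ . . ^ ^ ^ = 8 differences

8


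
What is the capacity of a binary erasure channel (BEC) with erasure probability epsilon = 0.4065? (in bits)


C = 1 - epsilon = 1 - 0.4065 = 0.5935

0.5935 bits


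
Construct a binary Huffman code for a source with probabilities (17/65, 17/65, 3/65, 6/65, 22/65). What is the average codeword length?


Huffman construction (repeatedly merge the two least-probable nodes; each merge adds 1 bit to every symbol beneath it): 3/65 + 6/65 = 9/65; 9/65 + 17/65 = 2/5; 17/65 + 22/65 = 3/5; 2/5 + 3/5 = 1. Resulting codeword lengths (in the order the probabilities were given): (2, 2, 3, 3, 2). L_avg = sum(p_i * l_i) = 17/65*2 + 17/65*2 + 3/65*3 + 6/65*3 + 22/65*2 = 139/65 = 2.1385

2.1385 bits
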